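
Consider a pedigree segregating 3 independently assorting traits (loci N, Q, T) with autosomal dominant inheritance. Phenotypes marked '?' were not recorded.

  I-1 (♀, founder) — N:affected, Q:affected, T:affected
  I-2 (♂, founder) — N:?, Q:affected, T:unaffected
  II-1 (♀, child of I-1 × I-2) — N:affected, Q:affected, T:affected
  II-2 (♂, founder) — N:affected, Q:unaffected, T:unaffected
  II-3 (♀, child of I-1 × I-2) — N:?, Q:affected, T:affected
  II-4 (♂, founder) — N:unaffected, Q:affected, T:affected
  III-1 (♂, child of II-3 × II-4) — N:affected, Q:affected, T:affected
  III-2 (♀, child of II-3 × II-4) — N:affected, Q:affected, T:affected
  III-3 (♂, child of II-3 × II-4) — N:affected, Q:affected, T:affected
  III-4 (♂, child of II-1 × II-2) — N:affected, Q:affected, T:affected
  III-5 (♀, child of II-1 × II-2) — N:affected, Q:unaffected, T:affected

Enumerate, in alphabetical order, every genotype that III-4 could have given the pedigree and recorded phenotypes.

III-4 ∈ {NN Qq Tt, Nn Qq Tt}

N/I-1 aff ·: Nn|NN
N/I-2 ? ·: nn|Nn|NN
N/II-1 aff I-1×I-2: Nn|NN
N/II-2 aff ·: Nn|NN
N/II-3 ? I-1×I-2: Nn|NN
N/II-4 un ·: nn
N/III-1 aff II-3×II-4: Nn
N/III-2 aff II-3×II-4: Nn
N/III-3 aff II-3×II-4: Nn
N/III-4 aff II-1×II-2: Nn|NN
N/III-5 aff II-1×II-2: Nn|NN
⇒ N over [I-1,I-2,II-1,II-2,II-3,II-4,III-1,III-2,III-3,III-4,III-5]: 99 consistent
Q/I-1 aff ·: Qq|QQ
Q/I-2 aff ·: Qq|QQ
Q/II-1 aff I-1×I-2: Qq
Q/II-2 un ·: qq
Q/II-3 aff I-1×I-2: Qq|QQ
Q/II-4 aff ·: Qq|QQ
Q/III-1 aff II-3×II-4: Qq|QQ
Q/III-2 aff II-3×II-4: Qq|QQ
Q/III-3 aff II-3×II-4: Qq|QQ
Q/III-4 aff II-1×II-2: Qq
Q/III-5 un II-1×II-2: qq
⇒ Q over [I-1,I-2,II-1,II-2,II-3,II-4,III-1,III-2,III-3,III-4,III-5]: 75 consistent
T/I-1 aff ·: Tt|TT
T/I-2 un ·: tt
T/II-1 aff I-1×I-2: Tt
T/II-2 un ·: tt
T/II-3 aff I-1×I-2: Tt
T/II-4 aff ·: Tt|TT
T/III-1 aff II-3×II-4: Tt|TT
T/III-2 aff II-3×II-4: Tt|TT
T/III-3 aff II-3×II-4: Tt|TT
T/III-4 aff II-1×II-2: Tt
T/III-5 aff II-1×II-2: Tt
⇒ T over [I-1,I-2,II-1,II-2,II-3,II-4,III-1,III-2,III-3,III-4,III-5]: 32 consistent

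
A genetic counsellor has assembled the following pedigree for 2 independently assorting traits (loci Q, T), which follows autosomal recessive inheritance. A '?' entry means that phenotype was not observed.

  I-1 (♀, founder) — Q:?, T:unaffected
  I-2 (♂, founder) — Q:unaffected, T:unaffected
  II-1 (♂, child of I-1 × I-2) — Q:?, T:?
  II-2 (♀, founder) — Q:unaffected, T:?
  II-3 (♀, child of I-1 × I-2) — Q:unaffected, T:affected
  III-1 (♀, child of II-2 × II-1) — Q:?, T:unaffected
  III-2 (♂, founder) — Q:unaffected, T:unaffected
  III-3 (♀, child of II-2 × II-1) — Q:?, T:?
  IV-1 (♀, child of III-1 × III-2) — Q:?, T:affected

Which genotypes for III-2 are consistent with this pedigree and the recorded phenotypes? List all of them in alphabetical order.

Q/I-1 ? ·: QQ|Qq|qq
Q/I-2 un ·: QQ|Qq
Q/II-1 ? I-1×I-2: QQ|Qq|qq
Q/II-2 un ·: QQ|Qq
Q/II-3 un I-1×I-2: QQ|Qq
Q/III-1 ? II-2×II-1: QQ|Qq|qq
Q/III-2 un ·: QQ|Qq
Q/III-3 ? II-2×II-1: QQ|Qq|qq
Q/IV-1 ? III-1×III-2: QQ|Qq|qq
⇒ Q over [I-1,I-2,II-1,II-2,II-3,III-1,III-2,III-3,IV-1]: 588 consistent
T/I-1 un ·: Tt
T/I-2 un ·: Tt
T/II-1 ? I-1×I-2: TT|Tt|tt
T/II-2 ? ·: TT|Tt|tt
T/II-3 aff I-1×I-2: tt
T/III-1 un II-2×II-1: Tt
T/III-2 un ·: Tt
T/III-3 ? II-2×II-1: TT|Tt|tt
T/IV-1 aff III-1×III-2: tt
⇒ T over [I-1,I-2,II-1,II-2,II-3,III-1,III-2,III-3,IV-1]: 13 consistent

III-2 ∈ {QQ Tt, Qq Tt}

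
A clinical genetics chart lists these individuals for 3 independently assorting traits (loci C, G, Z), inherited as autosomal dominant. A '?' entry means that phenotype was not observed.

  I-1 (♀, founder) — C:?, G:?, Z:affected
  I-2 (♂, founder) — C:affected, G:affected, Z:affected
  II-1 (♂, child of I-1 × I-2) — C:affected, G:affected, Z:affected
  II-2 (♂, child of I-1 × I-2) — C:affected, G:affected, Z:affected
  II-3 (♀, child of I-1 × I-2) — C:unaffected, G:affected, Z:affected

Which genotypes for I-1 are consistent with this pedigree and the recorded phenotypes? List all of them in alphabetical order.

C/I-1 ? ·: cc|Cc
C/I-2 aff ·: Cc
C/II-1 aff I-1×I-2: Cc|CC
C/II-2 aff I-1×I-2: Cc|CC
C/II-3 un I-1×I-2: cc
⇒ C over [I-1,I-2,II-1,II-2,II-3]: 5 consistent
G/I-1 ? ·: gg|Gg|GG
G/I-2 aff ·: Gg|GG
G/II-1 aff I-1×I-2: Gg|GG
G/II-2 aff I-1×I-2: Gg|GG
G/II-3 aff I-1×I-2: Gg|GG
⇒ G over [I-1,I-2,II-1,II-2,II-3]: 27 consistent
Z/I-1 aff ·: Zz|ZZ
Z/I-2 aff ·: Zz|ZZ
Z/II-1 aff I-1×I-2: Zz|ZZ
Z/II-2 aff I-1×I-2: Zz|ZZ
Z/II-3 aff I-1×I-2: Zz|ZZ
⇒ Z over [I-1,I-2,II-1,II-2,II-3]: 25 consistent

I-1 ∈ {Cc GG ZZ, Cc GG Zz, Cc Gg ZZ, Cc Gg Zz, Cc gg ZZ, Cc gg Zz, cc GG ZZ, cc GG Zz, cc Gg ZZ, cc Gg Zz, cc gg ZZ, cc gg Zz}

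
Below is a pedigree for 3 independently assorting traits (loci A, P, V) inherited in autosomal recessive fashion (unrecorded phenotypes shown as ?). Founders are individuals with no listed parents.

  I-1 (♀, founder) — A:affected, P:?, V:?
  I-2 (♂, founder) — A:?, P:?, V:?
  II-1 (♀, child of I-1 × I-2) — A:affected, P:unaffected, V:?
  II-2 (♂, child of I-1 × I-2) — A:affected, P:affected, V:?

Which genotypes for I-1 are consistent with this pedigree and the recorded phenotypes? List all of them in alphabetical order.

I-1 ∈ {aa Pp VV, aa Pp Vv, aa Pp vv, aa pp VV, aa pp Vv, aa pp vv}

A/I-1 aff ·: aa
A/I-2 ? ·: Aa|aa
A/II-1 aff I-1×I-2: aa
A/II-2 aff I-1×I-2: aa
⇒ A over [I-1,I-2,II-1,II-2]: 2 consistent
P/I-1 ? ·: Pp|pp
P/I-2 ? ·: Pp|pp
P/II-1 un I-1×I-2: PP|Pp
P/II-2 aff I-1×I-2: pp
⇒ P over [I-1,I-2,II-1,II-2]: 4 consistent
V/I-1 ? ·: VV|Vv|vv
V/I-2 ? ·: VV|Vv|vv
V/II-1 ? I-1×I-2: VV|Vv|vv
V/II-2 ? I-1×I-2: VV|Vv|vv
⇒ V over [I-1,I-2,II-1,II-2]: 29 consistent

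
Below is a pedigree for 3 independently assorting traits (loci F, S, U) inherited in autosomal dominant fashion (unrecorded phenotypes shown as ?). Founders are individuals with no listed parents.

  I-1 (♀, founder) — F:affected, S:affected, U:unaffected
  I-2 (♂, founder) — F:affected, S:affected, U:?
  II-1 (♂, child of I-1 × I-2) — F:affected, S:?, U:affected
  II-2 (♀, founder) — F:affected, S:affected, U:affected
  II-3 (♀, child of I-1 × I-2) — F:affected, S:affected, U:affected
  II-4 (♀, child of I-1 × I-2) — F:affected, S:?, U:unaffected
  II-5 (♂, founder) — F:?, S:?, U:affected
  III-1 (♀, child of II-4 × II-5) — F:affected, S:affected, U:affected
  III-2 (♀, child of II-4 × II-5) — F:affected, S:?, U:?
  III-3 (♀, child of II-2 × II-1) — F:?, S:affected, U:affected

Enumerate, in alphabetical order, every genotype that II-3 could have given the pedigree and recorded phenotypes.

II-3 ∈ {FF SS Uu, FF Ss Uu, Ff SS Uu, Ff Ss Uu}

F/I-1 aff ·: Ff|FF
F/I-2 aff ·: Ff|FF
F/II-1 aff I-1×I-2: Ff|FF
F/II-2 aff ·: Ff|FF
F/II-3 aff I-1×I-2: Ff|FF
F/II-4 aff I-1×I-2: Ff|FF
F/II-5 ? ·: ff|Ff|FF
F/III-1 aff II-4×II-5: Ff|FF
F/III-2 aff II-4×II-5: Ff|FF
F/III-3 ? II-2×II-1: ff|Ff|FF
⇒ F over [I-1,I-2,II-1,II-2,II-3,II-4,II-5,III-1,III-2,III-3]: 738 consistent
S/I-1 aff ·: Ss|SS
S/I-2 aff ·: Ss|SS
S/II-1 ? I-1×I-2: ss|Ss|SS
S/II-2 aff ·: Ss|SS
S/II-3 aff I-1×I-2: Ss|SS
S/II-4 ? I-1×I-2: ss|Ss|SS
S/II-5 ? ·: ss|Ss|SS
S/III-1 aff II-4×II-5: Ss|SS
S/III-2 ? II-4×II-5: ss|Ss|SS
S/III-3 aff II-2×II-1: Ss|SS
⇒ S over [I-1,I-2,II-1,II-2,II-3,II-4,II-5,III-1,III-2,III-3]: 900 consistent
U/I-1 un ·: uu
U/I-2 ? ·: Uu
U/II-1 aff I-1×I-2: Uu
U/II-2 aff ·: Uu|UU
U/II-3 aff I-1×I-2: Uu
U/II-4 un I-1×I-2: uu
U/II-5 aff ·: Uu|UU
U/III-1 aff II-4×II-5: Uu
U/III-2 ? II-4×II-5: uu|Uu
U/III-3 aff II-2×II-1: Uu|UU
⇒ U over [I-1,I-2,II-1,II-2,II-3,II-4,II-5,III-1,III-2,III-3]: 12 consistent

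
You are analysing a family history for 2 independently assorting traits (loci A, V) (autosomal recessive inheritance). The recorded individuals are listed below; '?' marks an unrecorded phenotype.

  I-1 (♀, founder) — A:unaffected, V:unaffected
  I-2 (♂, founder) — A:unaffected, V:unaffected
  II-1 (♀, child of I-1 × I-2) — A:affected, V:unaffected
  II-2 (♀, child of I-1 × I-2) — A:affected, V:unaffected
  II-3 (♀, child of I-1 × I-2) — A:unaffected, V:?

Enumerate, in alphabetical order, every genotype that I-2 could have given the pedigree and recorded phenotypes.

I-2 ∈ {Aa VV, Aa Vv}

A/I-1 un ·: Aa
A/I-2 un ·: Aa
A/II-1 aff I-1×I-2: aa
A/II-2 aff I-1×I-2: aa
A/II-3 un I-1×I-2: AA|Aa
⇒ A over [I-1,I-2,II-1,II-2,II-3]: 2 consistent
V/I-1 un ·: VV|Vv
V/I-2 un ·: VV|Vv
V/II-1 un I-1×I-2: VV|Vv
V/II-2 un I-1×I-2: VV|Vv
V/II-3 ? I-1×I-2: VV|Vv|vv
⇒ V over [I-1,I-2,II-1,II-2,II-3]: 29 consistent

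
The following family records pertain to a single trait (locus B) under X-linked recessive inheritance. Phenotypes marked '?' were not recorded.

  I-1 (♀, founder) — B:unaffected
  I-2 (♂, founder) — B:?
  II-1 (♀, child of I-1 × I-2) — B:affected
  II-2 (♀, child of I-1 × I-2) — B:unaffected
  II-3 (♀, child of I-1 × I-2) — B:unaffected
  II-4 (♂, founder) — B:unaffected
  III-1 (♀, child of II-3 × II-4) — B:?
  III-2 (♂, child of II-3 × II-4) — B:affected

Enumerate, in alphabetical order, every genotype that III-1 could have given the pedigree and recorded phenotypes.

III-1 ∈ {X^BX^B, X^BX^b}

B/I-1 un ·: X^BX^b
B/I-2 ? ·: X^bY
B/II-1 aff I-1×I-2: X^bX^b
B/II-2 un I-1×I-2: X^BX^b
B/II-3 un I-1×I-2: X^BX^b
B/II-4 un ·: X^BY
B/III-1 ? II-3×II-4: X^BX^B|X^BX^b
B/III-2 aff II-3×II-4: X^bY
⇒ B over [I-1,I-2,II-1,II-2,II-3,II-4,III-1,III-2]: 2 consistent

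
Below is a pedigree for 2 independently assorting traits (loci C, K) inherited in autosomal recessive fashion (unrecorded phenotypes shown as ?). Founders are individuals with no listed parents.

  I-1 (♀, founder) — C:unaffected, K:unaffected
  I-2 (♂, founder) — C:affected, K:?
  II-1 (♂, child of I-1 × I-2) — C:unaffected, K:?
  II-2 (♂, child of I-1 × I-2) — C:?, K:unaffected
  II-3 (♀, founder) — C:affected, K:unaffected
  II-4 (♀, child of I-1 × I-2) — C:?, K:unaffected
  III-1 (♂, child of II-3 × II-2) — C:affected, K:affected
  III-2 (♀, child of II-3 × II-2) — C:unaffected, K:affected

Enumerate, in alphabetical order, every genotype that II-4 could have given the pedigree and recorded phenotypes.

C/I-1 un ·: CC|Cc
C/I-2 aff ·: cc
C/II-1 un I-1×I-2: Cc
C/II-2 ? I-1×I-2: Cc
C/II-3 aff ·: cc
C/II-4 ? I-1×I-2: Cc|cc
C/III-1 aff II-3×II-2: cc
C/III-2 un II-3×II-2: Cc
⇒ C over [I-1,I-2,II-1,II-2,II-3,II-4,III-1,III-2]: 3 consistent
K/I-1 un ·: KK|Kk
K/I-2 ? ·: KK|Kk|kk
K/II-1 ? I-1×I-2: KK|Kk|kk
K/II-2 un I-1×I-2: Kk
K/II-3 un ·: Kk
K/II-4 un I-1×I-2: KK|Kk
K/III-1 aff II-3×II-2: kk
K/III-2 aff II-3×II-2: kk
⇒ K over [I-1,I-2,II-1,II-2,II-3,II-4,III-1,III-2]: 17 consistent

II-4 ∈ {Cc KK, Cc Kk, cc KK, cc Kk}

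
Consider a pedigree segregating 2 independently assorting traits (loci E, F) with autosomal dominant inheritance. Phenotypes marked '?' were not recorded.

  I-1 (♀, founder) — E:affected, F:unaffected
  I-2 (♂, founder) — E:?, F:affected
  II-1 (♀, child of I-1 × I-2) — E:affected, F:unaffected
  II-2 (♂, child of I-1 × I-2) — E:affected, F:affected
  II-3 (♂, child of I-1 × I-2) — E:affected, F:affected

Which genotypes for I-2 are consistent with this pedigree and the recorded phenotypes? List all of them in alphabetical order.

E/I-1 aff ·: Ee|EE
E/I-2 ? ·: ee|Ee|EE
E/II-1 aff I-1×I-2: Ee|EE
E/II-2 aff I-1×I-2: Ee|EE
E/II-3 aff I-1×I-2: Ee|EE
⇒ E over [I-1,I-2,II-1,II-2,II-3]: 27 consistent
F/I-1 un ·: ff
F/I-2 aff ·: Ff
F/II-1 un I-1×I-2: ff
F/II-2 aff I-1×I-2: Ff
F/II-3 aff I-1×I-2: Ff
⇒ F over [I-1,I-2,II-1,II-2,II-3]: 1 consistent

I-2 ∈ {EE Ff, Ee Ff, ee Ff}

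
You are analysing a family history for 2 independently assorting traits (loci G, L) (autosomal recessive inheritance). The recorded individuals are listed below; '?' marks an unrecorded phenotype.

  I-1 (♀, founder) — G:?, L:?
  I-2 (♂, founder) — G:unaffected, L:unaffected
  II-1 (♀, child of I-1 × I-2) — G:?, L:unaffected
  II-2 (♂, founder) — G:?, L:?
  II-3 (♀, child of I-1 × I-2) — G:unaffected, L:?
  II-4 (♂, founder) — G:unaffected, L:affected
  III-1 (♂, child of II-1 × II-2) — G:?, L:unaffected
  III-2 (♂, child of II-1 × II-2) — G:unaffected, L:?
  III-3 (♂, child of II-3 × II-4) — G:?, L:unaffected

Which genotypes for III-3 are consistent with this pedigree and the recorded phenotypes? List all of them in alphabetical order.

G/I-1 ? ·: GG|Gg|gg
G/I-2 un ·: GG|Gg
G/II-1 ? I-1×I-2: GG|Gg|gg
G/II-2 ? ·: GG|Gg|gg
G/II-3 un I-1×I-2: GG|Gg
G/II-4 un ·: GG|Gg
G/III-1 ? II-1×II-2: GG|Gg|gg
G/III-2 un II-1×II-2: GG|Gg
G/III-3 ? II-3×II-4: GG|Gg|gg
⇒ G over [I-1,I-2,II-1,II-2,II-3,II-4,III-1,III-2,III-3]: 609 consistent
L/I-1 ? ·: LL|Ll|ll
L/I-2 un ·: LL|Ll
L/II-1 un I-1×I-2: LL|Ll
L/II-2 ? ·: LL|Ll|ll
L/II-3 ? I-1×I-2: LL|Ll
L/II-4 aff ·: ll
L/III-1 un II-1×II-2: LL|Ll
L/III-2 ? II-1×II-2: LL|Ll|ll
L/III-3 un II-3×II-4: Ll
⇒ L over [I-1,I-2,II-1,II-2,II-3,II-4,III-1,III-2,III-3]: 138 consistent

III-3 ∈ {GG Ll, Gg Ll, gg Ll}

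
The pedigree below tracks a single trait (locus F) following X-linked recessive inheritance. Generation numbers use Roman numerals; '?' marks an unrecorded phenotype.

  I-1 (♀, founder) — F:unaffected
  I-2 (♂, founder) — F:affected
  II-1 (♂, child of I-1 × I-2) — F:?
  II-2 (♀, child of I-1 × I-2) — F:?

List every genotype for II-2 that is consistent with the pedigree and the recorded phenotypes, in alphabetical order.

II-2 ∈ {X^FX^f, X^fX^f}

F/I-1 un ·: X^FX^F|X^FX^f
F/I-2 aff ·: X^fY
F/II-1 ? I-1×I-2: X^FY|X^fY
F/II-2 ? I-1×I-2: X^FX^f|X^fX^f
⇒ F over [I-1,I-2,II-1,II-2]: 5 consistent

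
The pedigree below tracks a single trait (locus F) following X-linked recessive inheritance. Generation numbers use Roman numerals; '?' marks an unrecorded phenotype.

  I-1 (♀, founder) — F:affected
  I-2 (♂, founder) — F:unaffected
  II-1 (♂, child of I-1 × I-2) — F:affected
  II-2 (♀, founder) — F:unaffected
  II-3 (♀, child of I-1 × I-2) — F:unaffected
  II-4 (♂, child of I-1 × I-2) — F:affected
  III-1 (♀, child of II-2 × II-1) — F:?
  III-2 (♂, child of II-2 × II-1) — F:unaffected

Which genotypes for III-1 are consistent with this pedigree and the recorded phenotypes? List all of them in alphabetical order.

III-1 ∈ {X^FX^f, X^fX^f}

F/I-1 aff ·: X^fX^f
F/I-2 un ·: X^FY
F/II-1 aff I-1×I-2: X^fY
F/II-2 un ·: X^FX^F|X^FX^f
F/II-3 un I-1×I-2: X^FX^f
F/II-4 aff I-1×I-2: X^fY
F/III-1 ? II-2×II-1: X^FX^f|X^fX^f
F/III-2 un II-2×II-1: X^FY
⇒ F over [I-1,I-2,II-1,II-2,II-3,II-4,III-1,III-2]: 3 consistent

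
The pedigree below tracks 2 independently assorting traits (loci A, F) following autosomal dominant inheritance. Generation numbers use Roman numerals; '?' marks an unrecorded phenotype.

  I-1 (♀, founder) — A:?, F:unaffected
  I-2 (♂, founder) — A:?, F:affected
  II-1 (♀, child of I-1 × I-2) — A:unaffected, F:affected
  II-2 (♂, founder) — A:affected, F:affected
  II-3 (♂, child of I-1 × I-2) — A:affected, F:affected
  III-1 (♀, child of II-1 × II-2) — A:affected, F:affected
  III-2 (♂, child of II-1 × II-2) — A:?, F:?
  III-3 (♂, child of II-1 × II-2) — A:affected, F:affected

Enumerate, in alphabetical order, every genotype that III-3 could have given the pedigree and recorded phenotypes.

A/I-1 ? ·: aa|Aa
A/I-2 ? ·: aa|Aa
A/II-1 un I-1×I-2: aa
A/II-2 aff ·: Aa|AA
A/II-3 aff I-1×I-2: Aa|AA
A/III-1 aff II-1×II-2: Aa
A/III-2 ? II-1×II-2: aa|Aa
A/III-3 aff II-1×II-2: Aa
⇒ A over [I-1,I-2,II-1,II-2,II-3,III-1,III-2,III-3]: 12 consistent
F/I-1 un ·: ff
F/I-2 aff ·: Ff|FF
F/II-1 aff I-1×I-2: Ff
F/II-2 aff ·: Ff|FF
F/II-3 aff I-1×I-2: Ff
F/III-1 aff II-1×II-2: Ff|FF
F/III-2 ? II-1×II-2: ff|Ff|FF
F/III-3 aff II-1×II-2: Ff|FF
⇒ F over [I-1,I-2,II-1,II-2,II-3,III-1,III-2,III-3]: 40 consistent

III-3 ∈ {Aa FF, Aa Ff}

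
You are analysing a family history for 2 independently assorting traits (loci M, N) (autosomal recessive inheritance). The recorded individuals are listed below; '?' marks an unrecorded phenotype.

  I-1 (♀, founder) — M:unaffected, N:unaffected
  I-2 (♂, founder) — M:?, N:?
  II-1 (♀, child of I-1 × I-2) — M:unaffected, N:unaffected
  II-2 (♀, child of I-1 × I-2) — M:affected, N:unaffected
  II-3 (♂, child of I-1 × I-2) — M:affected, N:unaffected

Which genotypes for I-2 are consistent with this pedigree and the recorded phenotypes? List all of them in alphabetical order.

M/I-1 un ·: Mm
M/I-2 ? ·: Mm|mm
M/II-1 un I-1×I-2: MM|Mm
M/II-2 aff I-1×I-2: mm
M/II-3 aff I-1×I-2: mm
⇒ M over [I-1,I-2,II-1,II-2,II-3]: 3 consistent
N/I-1 un ·: NN|Nn
N/I-2 ? ·: NN|Nn|nn
N/II-1 un I-1×I-2: NN|Nn
N/II-2 un I-1×I-2: NN|Nn
N/II-3 un I-1×I-2: NN|Nn
⇒ N over [I-1,I-2,II-1,II-2,II-3]: 27 consistent

I-2 ∈ {Mm NN, Mm Nn, Mm nn, mm NN, mm Nn, mm nn}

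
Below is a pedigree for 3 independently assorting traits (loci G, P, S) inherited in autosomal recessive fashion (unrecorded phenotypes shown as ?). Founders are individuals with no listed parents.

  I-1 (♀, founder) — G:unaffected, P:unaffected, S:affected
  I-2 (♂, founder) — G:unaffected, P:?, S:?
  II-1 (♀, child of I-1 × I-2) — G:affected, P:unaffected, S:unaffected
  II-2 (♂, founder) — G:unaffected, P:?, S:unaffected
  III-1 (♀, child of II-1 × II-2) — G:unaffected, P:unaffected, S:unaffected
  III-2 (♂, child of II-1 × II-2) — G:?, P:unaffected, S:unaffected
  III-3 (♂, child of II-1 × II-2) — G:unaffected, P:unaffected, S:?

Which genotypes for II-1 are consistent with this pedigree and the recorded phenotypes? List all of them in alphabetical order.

G/I-1 un ·: Gg
G/I-2 un ·: Gg
G/II-1 aff I-1×I-2: gg
G/II-2 un ·: GG|Gg
G/III-1 un II-1×II-2: Gg
G/III-2 ? II-1×II-2: Gg|gg
G/III-3 un II-1×II-2: Gg
⇒ G over [I-1,I-2,II-1,II-2,III-1,III-2,III-3]: 3 consistent
P/I-1 un ·: PP|Pp
P/I-2 ? ·: PP|Pp|pp
P/II-1 un I-1×I-2: PP|Pp
P/II-2 ? ·: PP|Pp|pp
P/III-1 un II-1×II-2: PP|Pp
P/III-2 un II-1×II-2: PP|Pp
P/III-3 un II-1×II-2: PP|Pp
⇒ P over [I-1,I-2,II-1,II-2,III-1,III-2,III-3]: 125 consistent
S/I-1 aff ·: ss
S/I-2 ? ·: SS|Ss
S/II-1 un I-1×I-2: Ss
S/II-2 un ·: SS|Ss
S/III-1 un II-1×II-2: SS|Ss
S/III-2 un II-1×II-2: SS|Ss
S/III-3 ? II-1×II-2: SS|Ss|ss
⇒ S over [I-1,I-2,II-1,II-2,III-1,III-2,III-3]: 40 consistent

II-1 ∈ {gg PP Ss, gg Pp Ss}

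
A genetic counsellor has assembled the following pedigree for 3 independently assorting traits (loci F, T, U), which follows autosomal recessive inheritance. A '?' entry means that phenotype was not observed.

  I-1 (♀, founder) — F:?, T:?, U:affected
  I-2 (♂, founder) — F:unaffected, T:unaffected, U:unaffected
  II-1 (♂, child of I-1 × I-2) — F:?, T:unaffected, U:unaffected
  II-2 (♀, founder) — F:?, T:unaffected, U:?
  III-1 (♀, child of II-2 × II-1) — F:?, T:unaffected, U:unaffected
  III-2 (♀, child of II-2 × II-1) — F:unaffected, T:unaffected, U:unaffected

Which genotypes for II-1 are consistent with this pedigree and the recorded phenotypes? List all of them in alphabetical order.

II-1 ∈ {FF TT Uu, FF Tt Uu, Ff TT Uu, Ff Tt Uu, ff TT Uu, ff Tt Uu}

F/I-1 ? ·: FF|Ff|ff
F/I-2 un ·: FF|Ff
F/II-1 ? I-1×I-2: FF|Ff|ff
F/II-2 ? ·: FF|Ff|ff
F/III-1 ? II-2×II-1: FF|Ff|ff
F/III-2 un II-2×II-1: FF|Ff
⇒ F over [I-1,I-2,II-1,II-2,III-1,III-2]: 90 consistent
T/I-1 ? ·: TT|Tt|tt
T/I-2 un ·: TT|Tt
T/II-1 un I-1×I-2: TT|Tt
T/II-2 un ·: TT|Tt
T/III-1 un II-2×II-1: TT|Tt
T/III-2 un II-2×II-1: TT|Tt
⇒ T over [I-1,I-2,II-1,II-2,III-1,III-2]: 60 consistent
U/I-1 aff ·: uu
U/I-2 un ·: UU|Uu
U/II-1 un I-1×I-2: Uu
U/II-2 ? ·: UU|Uu|uu
U/III-1 un II-2×II-1: UU|Uu
U/III-2 un II-2×II-1: UU|Uu
⇒ U over [I-1,I-2,II-1,II-2,III-1,III-2]: 18 consistent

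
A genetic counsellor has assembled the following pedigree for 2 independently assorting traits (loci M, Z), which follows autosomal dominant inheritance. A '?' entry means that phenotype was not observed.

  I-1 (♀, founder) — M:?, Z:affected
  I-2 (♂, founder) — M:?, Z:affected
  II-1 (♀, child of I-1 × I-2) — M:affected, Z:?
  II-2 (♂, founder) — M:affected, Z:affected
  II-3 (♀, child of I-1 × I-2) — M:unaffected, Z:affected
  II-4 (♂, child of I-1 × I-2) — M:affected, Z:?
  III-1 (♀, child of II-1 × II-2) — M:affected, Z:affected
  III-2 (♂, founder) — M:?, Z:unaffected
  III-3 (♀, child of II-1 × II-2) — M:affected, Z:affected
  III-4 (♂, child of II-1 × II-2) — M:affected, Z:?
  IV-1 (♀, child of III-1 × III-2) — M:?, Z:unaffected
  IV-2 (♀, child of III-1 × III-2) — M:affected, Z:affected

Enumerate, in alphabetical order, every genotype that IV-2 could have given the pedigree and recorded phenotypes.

IV-2 ∈ {MM Zz, Mm Zz}

M/I-1 ? ·: mm|Mm
M/I-2 ? ·: mm|Mm
M/II-1 aff I-1×I-2: Mm|MM
M/II-2 aff ·: Mm|MM
M/II-3 un I-1×I-2: mm
M/II-4 aff I-1×I-2: Mm|MM
M/III-1 aff II-1×II-2: Mm|MM
M/III-2 ? ·: mm|Mm|MM
M/III-3 aff II-1×II-2: Mm|MM
M/III-4 aff II-1×II-2: Mm|MM
M/IV-1 ? III-1×III-2: mm|Mm|MM
M/IV-2 aff III-1×III-2: Mm|MM
⇒ M over [I-1,I-2,II-1,II-2,II-3,II-4,III-1,III-2,III-3,III-4,IV-1,IV-2]: 732 consistent
Z/I-1 aff ·: Zz|ZZ
Z/I-2 aff ·: Zz|ZZ
Z/II-1 ? I-1×I-2: zz|Zz|ZZ
Z/II-2 aff ·: Zz|ZZ
Z/II-3 aff I-1×I-2: Zz|ZZ
Z/II-4 ? I-1×I-2: zz|Zz|ZZ
Z/III-1 aff II-1×II-2: Zz
Z/III-2 un ·: zz
Z/III-3 aff II-1×II-2: Zz|ZZ
Z/III-4 ? II-1×II-2: zz|Zz|ZZ
Z/IV-1 un III-1×III-2: zz
Z/IV-2 aff III-1×III-2: Zz
⇒ Z over [I-1,I-2,II-1,II-2,II-3,II-4,III-1,III-2,III-3,III-4,IV-1,IV-2]: 218 consistent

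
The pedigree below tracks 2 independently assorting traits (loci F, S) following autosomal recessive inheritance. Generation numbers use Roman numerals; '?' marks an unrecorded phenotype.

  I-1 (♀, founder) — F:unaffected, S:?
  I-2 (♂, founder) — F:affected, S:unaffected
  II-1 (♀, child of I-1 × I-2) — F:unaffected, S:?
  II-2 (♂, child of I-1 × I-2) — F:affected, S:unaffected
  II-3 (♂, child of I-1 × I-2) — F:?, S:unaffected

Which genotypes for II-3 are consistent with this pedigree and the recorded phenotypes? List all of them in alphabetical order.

F/I-1 un ·: Ff
F/I-2 aff ·: ff
F/II-1 un I-1×I-2: Ff
F/II-2 aff I-1×I-2: ff
F/II-3 ? I-1×I-2: Ff|ff
⇒ F over [I-1,I-2,II-1,II-2,II-3]: 2 consistent
S/I-1 ? ·: SS|Ss|ss
S/I-2 un ·: SS|Ss
S/II-1 ? I-1×I-2: SS|Ss|ss
S/II-2 un I-1×I-2: SS|Ss
S/II-3 un I-1×I-2: SS|Ss
⇒ S over [I-1,I-2,II-1,II-2,II-3]: 32 consistent

II-3 ∈ {Ff SS, Ff Ss, ff SS, ff Ss}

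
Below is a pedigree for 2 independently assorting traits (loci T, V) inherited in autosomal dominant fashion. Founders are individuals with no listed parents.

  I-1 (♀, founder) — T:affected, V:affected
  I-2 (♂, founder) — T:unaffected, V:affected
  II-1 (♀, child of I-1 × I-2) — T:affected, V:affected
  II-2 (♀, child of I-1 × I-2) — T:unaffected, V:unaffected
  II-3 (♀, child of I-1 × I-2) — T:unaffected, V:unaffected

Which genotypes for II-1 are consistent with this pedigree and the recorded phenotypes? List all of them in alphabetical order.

T/I-1 aff ·: Tt
T/I-2 un ·: tt
T/II-1 aff I-1×I-2: Tt
T/II-2 un I-1×I-2: tt
T/II-3 un I-1×I-2: tt
⇒ T over [I-1,I-2,II-1,II-2,II-3]: 1 consistent
V/I-1 aff ·: Vv
V/I-2 aff ·: Vv
V/II-1 aff I-1×I-2: Vv|VV
V/II-2 un I-1×I-2: vv
V/II-3 un I-1×I-2: vv
⇒ V over [I-1,I-2,II-1,II-2,II-3]: 2 consistent

II-1 ∈ {Tt VV, Tt Vv}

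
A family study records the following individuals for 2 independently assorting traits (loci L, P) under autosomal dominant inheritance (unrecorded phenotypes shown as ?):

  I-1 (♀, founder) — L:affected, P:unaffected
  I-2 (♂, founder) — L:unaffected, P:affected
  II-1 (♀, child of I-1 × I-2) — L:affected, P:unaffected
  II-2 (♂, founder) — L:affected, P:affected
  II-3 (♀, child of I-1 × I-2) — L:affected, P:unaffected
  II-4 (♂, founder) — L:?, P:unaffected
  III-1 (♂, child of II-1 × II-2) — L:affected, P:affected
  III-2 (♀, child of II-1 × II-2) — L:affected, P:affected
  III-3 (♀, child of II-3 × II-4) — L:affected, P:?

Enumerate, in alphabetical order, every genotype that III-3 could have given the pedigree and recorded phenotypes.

III-3 ∈ {LL pp, Ll pp}

L/I-1 aff ·: Ll|LL
L/I-2 un ·: ll
L/II-1 aff I-1×I-2: Ll
L/II-2 aff ·: Ll|LL
L/II-3 aff I-1×I-2: Ll
L/II-4 ? ·: ll|Ll|LL
L/III-1 aff II-1×II-2: Ll|LL
L/III-2 aff II-1×II-2: Ll|LL
L/III-3 aff II-3×II-4: Ll|LL
⇒ L over [I-1,I-2,II-1,II-2,II-3,II-4,III-1,III-2,III-3]: 80 consistent
P/I-1 un ·: pp
P/I-2 aff ·: Pp
P/II-1 un I-1×I-2: pp
P/II-2 aff ·: Pp|PP
P/II-3 un I-1×I-2: pp
P/II-4 un ·: pp
P/III-1 aff II-1×II-2: Pp
P/III-2 aff II-1×II-2: Pp
P/III-3 ? II-3×II-4: pp
⇒ P over [I-1,I-2,II-1,II-2,II-3,II-4,III-1,III-2,III-3]: 2 consistent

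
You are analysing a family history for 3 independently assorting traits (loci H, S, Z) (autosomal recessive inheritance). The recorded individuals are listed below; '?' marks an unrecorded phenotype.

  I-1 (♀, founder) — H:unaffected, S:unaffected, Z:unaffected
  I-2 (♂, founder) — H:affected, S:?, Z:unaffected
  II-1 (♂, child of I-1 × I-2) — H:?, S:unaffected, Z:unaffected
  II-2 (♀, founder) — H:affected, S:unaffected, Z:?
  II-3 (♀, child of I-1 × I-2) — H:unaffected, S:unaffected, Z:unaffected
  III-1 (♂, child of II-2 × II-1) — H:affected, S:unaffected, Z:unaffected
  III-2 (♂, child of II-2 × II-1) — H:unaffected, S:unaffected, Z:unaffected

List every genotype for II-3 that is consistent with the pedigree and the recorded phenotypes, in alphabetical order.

H/I-1 un ·: HH|Hh
H/I-2 aff ·: hh
H/II-1 ? I-1×I-2: Hh
H/II-2 aff ·: hh
H/II-3 un I-1×I-2: Hh
H/III-1 aff II-2×II-1: hh
H/III-2 un II-2×II-1: Hh
⇒ H over [I-1,I-2,II-1,II-2,II-3,III-1,III-2]: 2 consistent
S/I-1 un ·: SS|Ss
S/I-2 ? ·: SS|Ss|ss
S/II-1 un I-1×I-2: SS|Ss
S/II-2 un ·: SS|Ss
S/II-3 un I-1×I-2: SS|Ss
S/III-1 un II-2×II-1: SS|Ss
S/III-2 un II-2×II-1: SS|Ss
⇒ S over [I-1,I-2,II-1,II-2,II-3,III-1,III-2]: 99 consistent
Z/I-1 un ·: ZZ|Zz
Z/I-2 un ·: ZZ|Zz
Z/II-1 un I-1×I-2: ZZ|Zz
Z/II-2 ? ·: ZZ|Zz|zz
Z/II-3 un I-1×I-2: ZZ|Zz
Z/III-1 un II-2×II-1: ZZ|Zz
Z/III-2 un II-2×II-1: ZZ|Zz
⇒ Z over [I-1,I-2,II-1,II-2,II-3,III-1,III-2]: 96 consistent

II-3 ∈ {Hh SS ZZ, Hh SS Zz, Hh Ss ZZ, Hh Ss Zz}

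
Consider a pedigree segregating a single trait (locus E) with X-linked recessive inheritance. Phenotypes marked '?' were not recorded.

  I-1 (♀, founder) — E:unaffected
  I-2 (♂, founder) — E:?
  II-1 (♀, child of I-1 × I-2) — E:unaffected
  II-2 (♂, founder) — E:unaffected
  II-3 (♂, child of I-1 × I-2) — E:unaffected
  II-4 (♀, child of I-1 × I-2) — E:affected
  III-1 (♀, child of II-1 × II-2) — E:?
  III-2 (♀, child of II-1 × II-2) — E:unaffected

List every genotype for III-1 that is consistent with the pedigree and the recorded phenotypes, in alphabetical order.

III-1 ∈ {X^EX^E, X^EX^e}

E/I-1 un ·: X^EX^e
E/I-2 ? ·: X^eY
E/II-1 un I-1×I-2: X^EX^e
E/II-2 un ·: X^EY
E/II-3 un I-1×I-2: X^EY
E/II-4 aff I-1×I-2: X^eX^e
E/III-1 ? II-1×II-2: X^EX^E|X^EX^e
E/III-2 un II-1×II-2: X^EX^E|X^EX^e
⇒ E over [I-1,I-2,II-1,II-2,II-3,II-4,III-1,III-2]: 4 consistent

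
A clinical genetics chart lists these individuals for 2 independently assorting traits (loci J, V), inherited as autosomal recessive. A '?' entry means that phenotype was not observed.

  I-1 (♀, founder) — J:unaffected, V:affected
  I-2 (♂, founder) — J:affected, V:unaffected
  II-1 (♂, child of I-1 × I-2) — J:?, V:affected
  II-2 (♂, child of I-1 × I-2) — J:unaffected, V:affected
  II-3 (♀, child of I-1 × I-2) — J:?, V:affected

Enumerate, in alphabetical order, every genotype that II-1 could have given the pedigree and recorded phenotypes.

J/I-1 un ·: JJ|Jj
J/I-2 aff ·: jj
J/II-1 ? I-1×I-2: Jj|jj
J/II-2 un I-1×I-2: Jj
J/II-3 ? I-1×I-2: Jj|jj
⇒ J over [I-1,I-2,II-1,II-2,II-3]: 5 consistent
V/I-1 aff ·: vv
V/I-2 un ·: Vv
V/II-1 aff I-1×I-2: vv
V/II-2 aff I-1×I-2: vv
V/II-3 aff I-1×I-2: vv
⇒ V over [I-1,I-2,II-1,II-2,II-3]: 1 consistent

II-1 ∈ {Jj vv, jj vv}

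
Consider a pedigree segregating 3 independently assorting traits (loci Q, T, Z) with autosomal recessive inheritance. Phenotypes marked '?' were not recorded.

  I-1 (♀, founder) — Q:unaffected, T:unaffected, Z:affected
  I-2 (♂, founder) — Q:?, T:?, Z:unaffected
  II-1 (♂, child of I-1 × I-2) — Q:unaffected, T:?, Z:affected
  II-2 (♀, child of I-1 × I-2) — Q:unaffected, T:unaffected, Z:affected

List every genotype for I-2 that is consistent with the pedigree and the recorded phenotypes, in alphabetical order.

Q/I-1 un ·: QQ|Qq
Q/I-2 ? ·: QQ|Qq|qq
Q/II-1 un I-1×I-2: QQ|Qq
Q/II-2 un I-1×I-2: QQ|Qq
⇒ Q over [I-1,I-2,II-1,II-2]: 15 consistent
T/I-1 un ·: TT|Tt
T/I-2 ? ·: TT|Tt|tt
T/II-1 ? I-1×I-2: TT|Tt|tt
T/II-2 un I-1×I-2: TT|Tt
⇒ T over [I-1,I-2,II-1,II-2]: 18 consistent
Z/I-1 aff ·: zz
Z/I-2 un ·: Zz
Z/II-1 aff I-1×I-2: zz
Z/II-2 aff I-1×I-2: zz
⇒ Z over [I-1,I-2,II-1,II-2]: 1 consistent

I-2 ∈ {QQ TT Zz, QQ Tt Zz, QQ tt Zz, Qq TT Zz, Qq Tt Zz, Qq tt Zz, qq TT Zz, qq Tt Zz, qq tt Zz}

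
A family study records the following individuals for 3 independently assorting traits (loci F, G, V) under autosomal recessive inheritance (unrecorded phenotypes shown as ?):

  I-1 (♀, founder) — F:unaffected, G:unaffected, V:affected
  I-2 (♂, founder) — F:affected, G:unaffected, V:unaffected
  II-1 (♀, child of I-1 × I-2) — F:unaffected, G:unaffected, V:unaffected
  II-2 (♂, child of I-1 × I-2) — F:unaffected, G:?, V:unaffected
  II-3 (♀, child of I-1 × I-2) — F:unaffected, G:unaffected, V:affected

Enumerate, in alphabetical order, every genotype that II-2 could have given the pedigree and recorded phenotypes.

II-2 ∈ {Ff GG Vv, Ff Gg Vv, Ff gg Vv}

F/I-1 un ·: FF|Ff
F/I-2 aff ·: ff
F/II-1 un I-1×I-2: Ff
F/II-2 un I-1×I-2: Ff
F/II-3 un I-1×I-2: Ff
⇒ F over [I-1,I-2,II-1,II-2,II-3]: 2 consistent
G/I-1 un ·: GG|Gg
G/I-2 un ·: GG|Gg
G/II-1 un I-1×I-2: GG|Gg
G/II-2 ? I-1×I-2: GG|Gg|gg
G/II-3 un I-1×I-2: GG|Gg
⇒ G over [I-1,I-2,II-1,II-2,II-3]: 29 consistent
V/I-1 aff ·: vv
V/I-2 un ·: Vv
V/II-1 un I-1×I-2: Vv
V/II-2 un I-1×I-2: Vv
V/II-3 aff I-1×I-2: vv
⇒ V over [I-1,I-2,II-1,II-2,II-3]: 1 consistent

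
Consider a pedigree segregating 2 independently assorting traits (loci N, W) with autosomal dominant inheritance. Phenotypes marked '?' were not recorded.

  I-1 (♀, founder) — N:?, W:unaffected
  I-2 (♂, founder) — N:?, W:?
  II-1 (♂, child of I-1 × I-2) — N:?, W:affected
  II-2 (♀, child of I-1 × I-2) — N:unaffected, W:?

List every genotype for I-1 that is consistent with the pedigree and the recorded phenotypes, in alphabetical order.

I-1 ∈ {Nn ww, nn ww}

N/I-1 ? ·: nn|Nn
N/I-2 ? ·: nn|Nn
N/II-1 ? I-1×I-2: nn|Nn|NN
N/II-2 un I-1×I-2: nn
⇒ N over [I-1,I-2,II-1,II-2]: 8 consistent
W/I-1 un ·: ww
W/I-2 ? ·: Ww|WW
W/II-1 aff I-1×I-2: Ww
W/II-2 ? I-1×I-2: ww|Ww
⇒ W over [I-1,I-2,II-1,II-2]: 3 consistent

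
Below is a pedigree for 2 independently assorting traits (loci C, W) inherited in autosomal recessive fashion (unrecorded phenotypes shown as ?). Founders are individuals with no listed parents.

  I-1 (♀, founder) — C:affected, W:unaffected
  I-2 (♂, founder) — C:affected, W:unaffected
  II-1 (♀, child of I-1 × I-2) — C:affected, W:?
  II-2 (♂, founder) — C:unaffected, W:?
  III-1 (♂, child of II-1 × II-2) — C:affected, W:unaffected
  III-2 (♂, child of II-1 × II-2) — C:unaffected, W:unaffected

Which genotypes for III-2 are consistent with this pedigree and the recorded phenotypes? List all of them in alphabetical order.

III-2 ∈ {Cc WW, Cc Ww}

C/I-1 aff ·: cc
C/I-2 aff ·: cc
C/II-1 aff I-1×I-2: cc
C/II-2 un ·: Cc
C/III-1 aff II-1×II-2: cc
C/III-2 un II-1×II-2: Cc
⇒ C over [I-1,I-2,II-1,II-2,III-1,III-2]: 1 consistent
W/I-1 un ·: WW|Ww
W/I-2 un ·: WW|Ww
W/II-1 ? I-1×I-2: WW|Ww|ww
W/II-2 ? ·: WW|Ww|ww
W/III-1 un II-1×II-2: WW|Ww
W/III-2 un II-1×II-2: WW|Ww
⇒ W over [I-1,I-2,II-1,II-2,III-1,III-2]: 53 consistent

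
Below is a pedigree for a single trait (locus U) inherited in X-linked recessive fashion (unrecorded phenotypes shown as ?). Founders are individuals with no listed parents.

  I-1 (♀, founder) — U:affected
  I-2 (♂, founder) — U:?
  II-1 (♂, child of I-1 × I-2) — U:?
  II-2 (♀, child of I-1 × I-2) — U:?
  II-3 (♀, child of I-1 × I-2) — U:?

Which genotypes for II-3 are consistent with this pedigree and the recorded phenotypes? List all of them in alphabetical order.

U/I-1 aff ·: X^uX^u
U/I-2 ? ·: X^UY|X^uY
U/II-1 ? I-1×I-2: X^uY
U/II-2 ? I-1×I-2: X^UX^u|X^uX^u
U/II-3 ? I-1×I-2: X^UX^u|X^uX^u
⇒ U over [I-1,I-2,II-1,II-2,II-3]: 2 consistent

II-3 ∈ {X^UX^u, X^uX^u}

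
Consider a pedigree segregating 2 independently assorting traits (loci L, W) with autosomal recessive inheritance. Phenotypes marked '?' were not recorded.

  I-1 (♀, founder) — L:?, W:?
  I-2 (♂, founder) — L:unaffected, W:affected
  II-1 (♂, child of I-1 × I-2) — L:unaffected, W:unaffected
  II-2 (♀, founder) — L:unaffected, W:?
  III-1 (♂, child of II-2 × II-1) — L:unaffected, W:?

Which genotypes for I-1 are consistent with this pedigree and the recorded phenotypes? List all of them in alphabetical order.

L/I-1 ? ·: LL|Ll|ll
L/I-2 un ·: LL|Ll
L/II-1 un I-1×I-2: LL|Ll
L/II-2 un ·: LL|Ll
L/III-1 un II-2×II-1: LL|Ll
⇒ L over [I-1,I-2,II-1,II-2,III-1]: 32 consistent
W/I-1 ? ·: WW|Ww
W/I-2 aff ·: ww
W/II-1 un I-1×I-2: Ww
W/II-2 ? ·: WW|Ww|ww
W/III-1 ? II-2×II-1: WW|Ww|ww
⇒ W over [I-1,I-2,II-1,II-2,III-1]: 14 consistent

I-1 ∈ {LL WW, LL Ww, Ll WW, Ll Ww, ll WW, ll Ww}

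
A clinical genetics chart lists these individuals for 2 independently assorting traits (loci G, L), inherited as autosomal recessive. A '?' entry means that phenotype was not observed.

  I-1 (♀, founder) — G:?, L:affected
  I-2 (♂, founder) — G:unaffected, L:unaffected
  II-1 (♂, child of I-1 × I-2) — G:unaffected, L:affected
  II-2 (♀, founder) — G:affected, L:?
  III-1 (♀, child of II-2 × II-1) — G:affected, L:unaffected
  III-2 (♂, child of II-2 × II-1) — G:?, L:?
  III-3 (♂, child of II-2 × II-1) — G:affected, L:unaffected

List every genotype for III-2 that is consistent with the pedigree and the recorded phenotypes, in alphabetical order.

G/I-1 ? ·: GG|Gg|gg
G/I-2 un ·: GG|Gg
G/II-1 un I-1×I-2: Gg
G/II-2 aff ·: gg
G/III-1 aff II-2×II-1: gg
G/III-2 ? II-2×II-1: Gg|gg
G/III-3 aff II-2×II-1: gg
⇒ G over [I-1,I-2,II-1,II-2,III-1,III-2,III-3]: 10 consistent
L/I-1 aff ·: ll
L/I-2 un ·: Ll
L/II-1 aff I-1×I-2: ll
L/II-2 ? ·: LL|Ll
L/III-1 un II-2×II-1: Ll
L/III-2 ? II-2×II-1: Ll|ll
L/III-3 un II-2×II-1: Ll
⇒ L over [I-1,I-2,II-1,II-2,III-1,III-2,III-3]: 3 consistent

III-2 ∈ {Gg Ll, Gg ll, gg Ll, gg ll}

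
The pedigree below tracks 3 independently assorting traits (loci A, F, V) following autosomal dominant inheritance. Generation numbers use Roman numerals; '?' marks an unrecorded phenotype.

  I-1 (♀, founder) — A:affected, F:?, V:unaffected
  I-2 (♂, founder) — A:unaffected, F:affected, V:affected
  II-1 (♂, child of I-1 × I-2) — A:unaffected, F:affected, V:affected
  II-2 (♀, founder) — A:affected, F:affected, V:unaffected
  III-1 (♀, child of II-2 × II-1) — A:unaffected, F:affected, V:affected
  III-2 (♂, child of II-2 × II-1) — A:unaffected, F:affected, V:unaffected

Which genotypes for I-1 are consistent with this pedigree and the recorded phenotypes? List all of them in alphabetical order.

A/I-1 aff ·: Aa
A/I-2 un ·: aa
A/II-1 un I-1×I-2: aa
A/II-2 aff ·: Aa
A/III-1 un II-2×II-1: aa
A/III-2 un II-2×II-1: aa
⇒ A over [I-1,I-2,II-1,II-2,III-1,III-2]: 1 consistent
F/I-1 ? ·: ff|Ff|FF
F/I-2 aff ·: Ff|FF
F/II-1 aff I-1×I-2: Ff|FF
F/II-2 aff ·: Ff|FF
F/III-1 aff II-2×II-1: Ff|FF
F/III-2 aff II-2×II-1: Ff|FF
⇒ F over [I-1,I-2,II-1,II-2,III-1,III-2]: 60 consistent
V/I-1 un ·: vv
V/I-2 aff ·: Vv|VV
V/II-1 aff I-1×I-2: Vv
V/II-2 un ·: vv
V/III-1 aff II-2×II-1: Vv
V/III-2 un II-2×II-1: vv
⇒ V over [I-1,I-2,II-1,II-2,III-1,III-2]: 2 consistent

I-1 ∈ {Aa FF vv, Aa Ff vv, Aa ff vv}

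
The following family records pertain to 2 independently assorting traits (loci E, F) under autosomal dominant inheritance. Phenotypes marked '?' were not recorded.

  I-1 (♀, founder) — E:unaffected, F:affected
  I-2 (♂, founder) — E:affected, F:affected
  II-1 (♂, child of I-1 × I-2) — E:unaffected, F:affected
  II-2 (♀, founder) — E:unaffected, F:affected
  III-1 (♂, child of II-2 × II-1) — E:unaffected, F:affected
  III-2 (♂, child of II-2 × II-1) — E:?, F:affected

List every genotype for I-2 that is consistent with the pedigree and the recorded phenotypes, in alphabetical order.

I-2 ∈ {Ee FF, Ee Ff}

E/I-1 un ·: ee
E/I-2 aff ·: Ee
E/II-1 un I-1×I-2: ee
E/II-2 un ·: ee
E/III-1 un II-2×II-1: ee
E/III-2 ? II-2×II-1: ee
⇒ E over [I-1,I-2,II-1,II-2,III-1,III-2]: 1 consistent
F/I-1 aff ·: Ff|FF
F/I-2 aff ·: Ff|FF
F/II-1 aff I-1×I-2: Ff|FF
F/II-2 aff ·: Ff|FF
F/III-1 aff II-2×II-1: Ff|FF
F/III-2 aff II-2×II-1: Ff|FF
⇒ F over [I-1,I-2,II-1,II-2,III-1,III-2]: 44 consistent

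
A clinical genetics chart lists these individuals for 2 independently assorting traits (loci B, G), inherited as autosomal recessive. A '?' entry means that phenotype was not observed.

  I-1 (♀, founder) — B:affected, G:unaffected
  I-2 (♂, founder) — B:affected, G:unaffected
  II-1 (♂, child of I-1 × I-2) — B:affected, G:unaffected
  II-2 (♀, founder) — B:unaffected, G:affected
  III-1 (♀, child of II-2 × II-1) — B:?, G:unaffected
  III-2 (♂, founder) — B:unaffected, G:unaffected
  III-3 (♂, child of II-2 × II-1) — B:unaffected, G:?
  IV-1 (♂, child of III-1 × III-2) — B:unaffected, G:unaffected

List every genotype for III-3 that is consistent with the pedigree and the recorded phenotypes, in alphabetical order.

B/I-1 aff ·: bb
B/I-2 aff ·: bb
B/II-1 aff I-1×I-2: bb
B/II-2 un ·: BB|Bb
B/III-1 ? II-2×II-1: Bb|bb
B/III-2 un ·: BB|Bb
B/III-3 un II-2×II-1: Bb
B/IV-1 un III-1×III-2: BB|Bb
⇒ B over [I-1,I-2,II-1,II-2,III-1,III-2,III-3,IV-1]: 10 consistent
G/I-1 un ·: GG|Gg
G/I-2 un ·: GG|Gg
G/II-1 un I-1×I-2: GG|Gg
G/II-2 aff ·: gg
G/III-1 un II-2×II-1: Gg
G/III-2 un ·: GG|Gg
G/III-3 ? II-2×II-1: Gg|gg
G/IV-1 un III-1×III-2: GG|Gg
⇒ G over [I-1,I-2,II-1,II-2,III-1,III-2,III-3,IV-1]: 40 consistent

III-3 ∈ {Bb Gg, Bb gg}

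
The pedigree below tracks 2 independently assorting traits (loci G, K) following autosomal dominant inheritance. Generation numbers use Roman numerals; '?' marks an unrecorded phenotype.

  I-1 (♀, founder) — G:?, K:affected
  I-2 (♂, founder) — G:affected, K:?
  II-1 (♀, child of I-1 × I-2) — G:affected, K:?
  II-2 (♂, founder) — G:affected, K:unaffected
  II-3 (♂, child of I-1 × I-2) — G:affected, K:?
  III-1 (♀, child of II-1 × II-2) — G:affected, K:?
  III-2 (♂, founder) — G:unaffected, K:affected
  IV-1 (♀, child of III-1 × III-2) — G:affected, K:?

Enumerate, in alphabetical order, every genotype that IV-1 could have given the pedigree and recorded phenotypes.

G/I-1 ? ·: gg|Gg|GG
G/I-2 aff ·: Gg|GG
G/II-1 aff I-1×I-2: Gg|GG
G/II-2 aff ·: Gg|GG
G/II-3 aff I-1×I-2: Gg|GG
G/III-1 aff II-1×II-2: Gg|GG
G/III-2 un ·: gg
G/IV-1 aff III-1×III-2: Gg
⇒ G over [I-1,I-2,II-1,II-2,II-3,III-1,III-2,IV-1]: 53 consistent
K/I-1 aff ·: Kk|KK
K/I-2 ? ·: kk|Kk|KK
K/II-1 ? I-1×I-2: kk|Kk|KK
K/II-2 un ·: kk
K/II-3 ? I-1×I-2: kk|Kk|KK
K/III-1 ? II-1×II-2: kk|Kk
K/III-2 aff ·: Kk|KK
K/IV-1 ? III-1×III-2: kk|Kk|KK
⇒ K over [I-1,I-2,II-1,II-2,II-3,III-1,III-2,IV-1]: 135 consistent

IV-1 ∈ {Gg KK, Gg Kk, Gg kk}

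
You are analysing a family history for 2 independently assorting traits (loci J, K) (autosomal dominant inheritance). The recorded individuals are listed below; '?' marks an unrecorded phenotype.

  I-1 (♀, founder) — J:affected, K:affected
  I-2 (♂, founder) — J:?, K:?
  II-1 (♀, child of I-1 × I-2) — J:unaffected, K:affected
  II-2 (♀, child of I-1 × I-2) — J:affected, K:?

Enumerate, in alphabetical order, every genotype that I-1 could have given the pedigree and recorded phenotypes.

I-1 ∈ {Jj KK, Jj Kk}

J/I-1 aff ·: Jj
J/I-2 ? ·: jj|Jj
J/II-1 un I-1×I-2: jj
J/II-2 aff I-1×I-2: Jj|JJ
⇒ J over [I-1,I-2,II-1,II-2]: 3 consistent
K/I-1 aff ·: Kk|KK
K/I-2 ? ·: kk|Kk|KK
K/II-1 aff I-1×I-2: Kk|KK
K/II-2 ? I-1×I-2: kk|Kk|KK
⇒ K over [I-1,I-2,II-1,II-2]: 18 consistent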